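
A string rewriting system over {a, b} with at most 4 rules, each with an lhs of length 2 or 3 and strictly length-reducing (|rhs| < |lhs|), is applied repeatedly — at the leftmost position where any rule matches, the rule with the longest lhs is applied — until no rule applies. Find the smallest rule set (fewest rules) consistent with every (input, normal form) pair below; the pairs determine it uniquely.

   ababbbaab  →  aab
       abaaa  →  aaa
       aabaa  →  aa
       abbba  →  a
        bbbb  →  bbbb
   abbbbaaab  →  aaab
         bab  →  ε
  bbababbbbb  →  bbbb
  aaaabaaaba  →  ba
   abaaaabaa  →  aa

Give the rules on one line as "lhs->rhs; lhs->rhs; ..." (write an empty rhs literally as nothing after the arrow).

  | ababbbaab => babbbaab => bbaab => baab => aab
  | abaaa => baaa => aaa
  | aabaa => abaa => baa => aa
  | abbba => baba => a

aba->ba; abb->ba; baa->aa; bab->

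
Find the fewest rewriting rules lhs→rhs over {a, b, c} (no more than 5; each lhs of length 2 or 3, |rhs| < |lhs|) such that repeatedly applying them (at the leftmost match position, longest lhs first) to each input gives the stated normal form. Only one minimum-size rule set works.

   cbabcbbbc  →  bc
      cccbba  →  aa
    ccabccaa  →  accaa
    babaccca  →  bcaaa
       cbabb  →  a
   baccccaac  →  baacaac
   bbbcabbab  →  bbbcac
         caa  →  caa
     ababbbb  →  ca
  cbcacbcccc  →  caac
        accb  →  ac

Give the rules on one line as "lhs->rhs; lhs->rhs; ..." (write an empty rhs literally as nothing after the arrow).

  | cbabcbbbc => abcbbbc => ccbbbc => cbbc => bc
  | cccbba => abba => aa
  | ccabccaa => cccccaa => accaa
  | babaccca => bcaccca => bcaaa

ab->c; abb->a; cb->; ccc->a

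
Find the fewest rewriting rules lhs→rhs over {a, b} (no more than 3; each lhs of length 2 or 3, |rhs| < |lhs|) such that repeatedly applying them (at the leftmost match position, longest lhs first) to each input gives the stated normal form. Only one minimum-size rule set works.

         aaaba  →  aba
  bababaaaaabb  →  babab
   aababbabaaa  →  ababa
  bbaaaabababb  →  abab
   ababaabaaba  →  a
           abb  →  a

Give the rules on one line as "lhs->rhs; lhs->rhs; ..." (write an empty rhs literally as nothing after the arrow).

  | aaaba => aaba => aba
  | bababaaaaabb => bababaaabb => babababb => bababaa => babab
  | aababbabaaa => ababbabaaa => abaaabaaa => ababaaa => ababa
  | bbaaaabababb => aaaaabababb => aaaabababb => aaabababb => aabababb => abababb => ababaa => abab

aa->a; baa->b; bb->a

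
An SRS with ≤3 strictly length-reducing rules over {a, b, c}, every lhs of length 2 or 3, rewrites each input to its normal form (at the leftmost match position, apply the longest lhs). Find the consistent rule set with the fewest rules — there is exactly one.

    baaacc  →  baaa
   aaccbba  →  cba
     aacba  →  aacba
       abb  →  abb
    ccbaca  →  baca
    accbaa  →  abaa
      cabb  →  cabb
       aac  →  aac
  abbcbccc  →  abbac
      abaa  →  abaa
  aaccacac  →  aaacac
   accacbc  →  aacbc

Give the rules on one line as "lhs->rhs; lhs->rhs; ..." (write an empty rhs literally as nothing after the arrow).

  | baaacc => baaa
  | aaccbba => aabba => cba
  | aacba
  | abb

aab->c; bcb->ba; cc->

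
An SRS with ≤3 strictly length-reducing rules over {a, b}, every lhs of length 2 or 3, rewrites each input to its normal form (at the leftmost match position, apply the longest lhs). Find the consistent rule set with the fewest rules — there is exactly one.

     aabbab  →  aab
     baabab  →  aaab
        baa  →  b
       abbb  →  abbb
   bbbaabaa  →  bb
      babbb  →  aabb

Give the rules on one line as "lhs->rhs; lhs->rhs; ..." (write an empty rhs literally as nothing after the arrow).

  | aabbab => aabaa => aaba => aab
  | baabab => babab => aaab
  | baa => ba => b
  | abbb

ba->b; bab->aa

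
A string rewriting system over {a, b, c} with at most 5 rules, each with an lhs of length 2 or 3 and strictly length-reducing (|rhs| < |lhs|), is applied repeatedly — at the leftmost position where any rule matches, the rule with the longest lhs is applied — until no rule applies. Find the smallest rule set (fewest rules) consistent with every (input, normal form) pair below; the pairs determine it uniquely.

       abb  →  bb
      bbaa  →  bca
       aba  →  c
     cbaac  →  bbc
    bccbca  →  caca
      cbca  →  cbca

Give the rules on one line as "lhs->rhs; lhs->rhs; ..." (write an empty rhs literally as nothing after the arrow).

ab->b; ba->c; cca->bb; ccb->aa

  | abb => bb
  | bbaa => bca
  | aba => ba => c
  | cbaac => ccac => bbc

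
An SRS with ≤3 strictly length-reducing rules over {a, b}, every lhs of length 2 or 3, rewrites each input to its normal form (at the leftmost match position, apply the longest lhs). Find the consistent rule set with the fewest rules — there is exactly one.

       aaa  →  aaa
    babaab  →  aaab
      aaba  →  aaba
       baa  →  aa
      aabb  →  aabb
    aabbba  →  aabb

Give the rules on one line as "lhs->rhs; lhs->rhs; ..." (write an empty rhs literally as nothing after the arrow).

baa->aa; bba->b

  | aaa
  | babaab => baaab => aaab
  | aaba
  | baa => aa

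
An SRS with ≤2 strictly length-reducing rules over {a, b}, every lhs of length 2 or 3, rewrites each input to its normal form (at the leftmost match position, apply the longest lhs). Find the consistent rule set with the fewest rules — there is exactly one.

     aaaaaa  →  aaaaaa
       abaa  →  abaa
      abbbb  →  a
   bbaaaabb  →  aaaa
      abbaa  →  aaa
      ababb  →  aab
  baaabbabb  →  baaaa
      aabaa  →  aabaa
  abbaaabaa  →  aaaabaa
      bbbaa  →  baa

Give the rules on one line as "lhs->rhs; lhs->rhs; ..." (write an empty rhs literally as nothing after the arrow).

  | aaaaaa
  | abaa
  | abbbb => abb => a
  | bbaaaabb => aaaabb => aaaa

bab->a; bb->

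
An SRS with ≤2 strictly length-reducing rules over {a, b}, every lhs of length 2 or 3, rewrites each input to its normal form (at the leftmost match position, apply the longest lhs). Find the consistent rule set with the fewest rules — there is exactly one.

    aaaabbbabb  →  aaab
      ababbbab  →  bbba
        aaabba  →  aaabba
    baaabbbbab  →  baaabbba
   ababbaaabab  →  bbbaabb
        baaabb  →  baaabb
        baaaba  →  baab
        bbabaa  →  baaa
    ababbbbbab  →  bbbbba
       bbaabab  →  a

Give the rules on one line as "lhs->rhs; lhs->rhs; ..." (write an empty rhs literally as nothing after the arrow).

  | aaaabbbabb => aaaabbab => aaaaba => aaab
  | ababbbab => bbbbab => bbba
  | aaabba
  | baaabbbbab => baaabbba

aba->b; bab->a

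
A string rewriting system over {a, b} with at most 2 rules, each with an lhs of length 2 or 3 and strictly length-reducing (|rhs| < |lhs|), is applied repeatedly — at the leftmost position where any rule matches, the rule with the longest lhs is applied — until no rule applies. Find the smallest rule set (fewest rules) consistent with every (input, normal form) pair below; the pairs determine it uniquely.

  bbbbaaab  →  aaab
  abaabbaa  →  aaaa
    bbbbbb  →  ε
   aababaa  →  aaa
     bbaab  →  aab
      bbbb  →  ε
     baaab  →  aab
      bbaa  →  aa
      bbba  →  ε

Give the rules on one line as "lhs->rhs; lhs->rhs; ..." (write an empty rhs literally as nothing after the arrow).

  | bbbbaaab => bbaaab => aaab
  | abaabbaa => aabbaa => aaaa
  | bbbbbb => bbbb => bb => ε
  | aababaa => aabaa => aaa

ba->; bb->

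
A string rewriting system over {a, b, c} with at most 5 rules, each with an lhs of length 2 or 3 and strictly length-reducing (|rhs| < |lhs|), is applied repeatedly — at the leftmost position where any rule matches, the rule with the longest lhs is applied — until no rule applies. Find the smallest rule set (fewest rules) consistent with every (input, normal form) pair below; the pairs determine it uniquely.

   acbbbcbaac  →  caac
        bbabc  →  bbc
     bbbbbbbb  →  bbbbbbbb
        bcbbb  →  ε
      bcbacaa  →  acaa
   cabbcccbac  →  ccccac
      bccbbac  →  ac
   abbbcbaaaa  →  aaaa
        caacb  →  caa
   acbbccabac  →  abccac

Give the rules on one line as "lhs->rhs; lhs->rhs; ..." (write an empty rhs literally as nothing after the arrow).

abb->c; ba->; bcb->ab; cb->

  | acbbbcbaac => abbcbaac => ccbaac => caac
  | bbabc => bbc
  | bbbbbbbb
  | bcbbb => abbb => cb => ε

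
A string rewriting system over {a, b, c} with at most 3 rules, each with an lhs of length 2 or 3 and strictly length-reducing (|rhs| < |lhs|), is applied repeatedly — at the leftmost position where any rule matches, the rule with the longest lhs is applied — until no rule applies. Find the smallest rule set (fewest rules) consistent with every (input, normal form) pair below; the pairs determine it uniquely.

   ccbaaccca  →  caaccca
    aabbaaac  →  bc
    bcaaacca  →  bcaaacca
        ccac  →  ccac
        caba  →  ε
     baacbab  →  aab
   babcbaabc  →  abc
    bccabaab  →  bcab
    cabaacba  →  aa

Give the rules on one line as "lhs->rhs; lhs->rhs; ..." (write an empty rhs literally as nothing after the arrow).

  | ccbaaccca => caaccca
  | aabbaaac => aabaac => abac => bc
  | bcaaacca
  | ccac

aba->b; ba->; cb->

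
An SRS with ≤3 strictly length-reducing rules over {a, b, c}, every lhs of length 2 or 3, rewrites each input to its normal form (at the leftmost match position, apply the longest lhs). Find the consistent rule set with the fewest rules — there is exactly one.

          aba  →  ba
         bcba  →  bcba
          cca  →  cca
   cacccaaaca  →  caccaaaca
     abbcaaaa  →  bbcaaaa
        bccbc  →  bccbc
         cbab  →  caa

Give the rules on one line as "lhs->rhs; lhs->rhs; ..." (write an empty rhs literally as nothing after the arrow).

ab->b; bab->aa; ccc->cc

  | aba => ba
  | bcba
  | cca
  | cacccaaaca => caccaaaca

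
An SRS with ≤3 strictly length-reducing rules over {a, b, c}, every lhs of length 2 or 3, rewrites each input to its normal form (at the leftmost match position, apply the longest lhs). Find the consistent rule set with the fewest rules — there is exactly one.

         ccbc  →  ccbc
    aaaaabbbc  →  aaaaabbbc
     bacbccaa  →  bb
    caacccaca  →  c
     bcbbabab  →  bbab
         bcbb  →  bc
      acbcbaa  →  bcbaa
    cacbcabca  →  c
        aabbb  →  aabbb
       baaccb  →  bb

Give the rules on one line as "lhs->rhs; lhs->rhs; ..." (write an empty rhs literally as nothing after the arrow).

  | ccbc
  | aaaaabbbc
  | bacbccaa => bbccaa => bbca => bb
  | caacccaca => acccaca => ccaca => cca => c

ac->; ca->; cbb->c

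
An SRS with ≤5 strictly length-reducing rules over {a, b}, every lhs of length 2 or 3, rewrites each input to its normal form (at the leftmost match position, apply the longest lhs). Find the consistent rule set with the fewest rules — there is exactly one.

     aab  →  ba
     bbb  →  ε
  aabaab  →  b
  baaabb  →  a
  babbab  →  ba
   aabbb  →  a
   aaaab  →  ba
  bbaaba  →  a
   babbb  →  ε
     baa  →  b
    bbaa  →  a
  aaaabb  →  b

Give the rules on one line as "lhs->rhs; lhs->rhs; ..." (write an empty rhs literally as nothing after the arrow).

  | aab => ba
  | bbb => ab => ε
  | aabaab => baaab => bab => b
  | baaabb => babb => bb => a

aa->; aab->ba; ab->; bb->a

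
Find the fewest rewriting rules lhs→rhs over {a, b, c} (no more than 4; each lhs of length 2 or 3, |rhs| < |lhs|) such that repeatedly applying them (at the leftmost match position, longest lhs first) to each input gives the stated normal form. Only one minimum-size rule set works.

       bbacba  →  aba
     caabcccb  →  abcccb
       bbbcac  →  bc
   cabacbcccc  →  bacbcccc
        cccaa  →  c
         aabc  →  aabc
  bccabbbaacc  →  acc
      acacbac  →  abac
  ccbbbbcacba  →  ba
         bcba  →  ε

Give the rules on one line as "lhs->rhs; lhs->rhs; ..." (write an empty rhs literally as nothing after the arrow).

  | bbacba => acba => aba
  | caabcccb => abcccb
  | bbbcac => bcac => bc
  | cabacbcccc => bacbcccc

bb->; bcb->c; ca->; cba->ba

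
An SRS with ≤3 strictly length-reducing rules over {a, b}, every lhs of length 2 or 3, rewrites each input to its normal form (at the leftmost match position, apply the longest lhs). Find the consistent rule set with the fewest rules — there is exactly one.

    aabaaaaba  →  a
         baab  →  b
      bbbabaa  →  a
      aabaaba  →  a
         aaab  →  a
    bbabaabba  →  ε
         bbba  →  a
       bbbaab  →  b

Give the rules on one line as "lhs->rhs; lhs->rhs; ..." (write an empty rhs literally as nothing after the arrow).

  | aabaaaaba => baaaaba => aaaaba => aaba => ba => a
  | baab => aab => b
  | bbbabaa => bbabaa => babaa => abaa => aaa => a
  | aabaaba => baaba => aaba => ba => a

aa->; ab->a; ba->a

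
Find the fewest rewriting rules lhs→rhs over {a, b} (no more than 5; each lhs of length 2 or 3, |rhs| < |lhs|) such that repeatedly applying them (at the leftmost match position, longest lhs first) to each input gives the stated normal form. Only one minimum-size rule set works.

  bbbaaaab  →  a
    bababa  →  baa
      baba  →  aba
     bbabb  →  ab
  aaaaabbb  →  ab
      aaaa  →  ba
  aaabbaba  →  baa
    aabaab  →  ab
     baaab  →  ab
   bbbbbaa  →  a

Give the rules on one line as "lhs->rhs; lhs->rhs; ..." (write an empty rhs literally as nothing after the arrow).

  | bbbaaaab => abaaaab => abbab => aaab => bb => a
  | bababa => ababa => aaba => baa
  | baba => aba
  | bbabb => aabb => bab => ab

aaa->b; aab->ba; bab->ab; bb->a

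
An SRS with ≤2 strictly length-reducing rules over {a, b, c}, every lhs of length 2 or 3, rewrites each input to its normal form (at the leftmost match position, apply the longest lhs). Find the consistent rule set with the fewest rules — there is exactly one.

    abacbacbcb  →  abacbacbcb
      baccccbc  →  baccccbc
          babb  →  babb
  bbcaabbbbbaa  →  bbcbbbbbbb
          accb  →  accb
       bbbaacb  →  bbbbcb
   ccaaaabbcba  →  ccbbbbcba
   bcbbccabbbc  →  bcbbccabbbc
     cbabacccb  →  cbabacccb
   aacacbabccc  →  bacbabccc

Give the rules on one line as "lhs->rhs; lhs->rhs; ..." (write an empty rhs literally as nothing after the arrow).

aa->b; cac->ac

  | abacbacbcb
  | baccccbc
  | babb
  | bbcaabbbbbaa => bbcbbbbbbaa => bbcbbbbbbb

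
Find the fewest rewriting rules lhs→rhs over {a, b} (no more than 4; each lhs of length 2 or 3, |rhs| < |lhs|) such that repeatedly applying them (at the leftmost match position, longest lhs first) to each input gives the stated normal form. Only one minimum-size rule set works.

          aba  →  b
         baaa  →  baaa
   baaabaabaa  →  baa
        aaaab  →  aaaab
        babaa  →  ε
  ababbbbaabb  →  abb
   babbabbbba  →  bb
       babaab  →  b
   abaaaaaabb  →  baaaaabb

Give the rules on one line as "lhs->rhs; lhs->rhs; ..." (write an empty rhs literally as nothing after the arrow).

aba->b; bba->; bbb->

  | aba => b
  | baaa
  | baaabaabaa => baababaa => babbaa => baa
  | aaaab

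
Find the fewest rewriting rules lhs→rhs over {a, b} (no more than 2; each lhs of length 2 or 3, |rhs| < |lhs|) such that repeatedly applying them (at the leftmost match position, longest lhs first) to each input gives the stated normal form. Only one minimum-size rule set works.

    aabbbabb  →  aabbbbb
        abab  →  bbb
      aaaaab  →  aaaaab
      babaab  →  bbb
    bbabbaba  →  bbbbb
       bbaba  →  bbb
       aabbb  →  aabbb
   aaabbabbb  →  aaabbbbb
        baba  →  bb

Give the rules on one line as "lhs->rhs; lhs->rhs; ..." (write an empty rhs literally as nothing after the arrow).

  | aabbbabb => aabbbbb
  | abab => bbb
  | aaaaab
  | babaab => bbaab => bbab => bbb

aba->bb; ba->b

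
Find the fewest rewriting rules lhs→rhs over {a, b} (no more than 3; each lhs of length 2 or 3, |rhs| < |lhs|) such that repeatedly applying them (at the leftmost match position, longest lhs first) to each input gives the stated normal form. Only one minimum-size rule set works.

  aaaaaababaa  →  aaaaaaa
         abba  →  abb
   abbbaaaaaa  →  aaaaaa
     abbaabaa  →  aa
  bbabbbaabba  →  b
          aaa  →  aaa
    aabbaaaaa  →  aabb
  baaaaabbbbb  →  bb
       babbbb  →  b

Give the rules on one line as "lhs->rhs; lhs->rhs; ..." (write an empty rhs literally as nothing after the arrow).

aba->a; ba->b; bbb->b

  | aaaaaababaa => aaaaaabaa => aaaaaaa
  | abba => abb
  | abbbaaaaaa => abaaaaaa => aaaaaa
  | abbaabaa => abbabaa => abbbaa => abaa => aa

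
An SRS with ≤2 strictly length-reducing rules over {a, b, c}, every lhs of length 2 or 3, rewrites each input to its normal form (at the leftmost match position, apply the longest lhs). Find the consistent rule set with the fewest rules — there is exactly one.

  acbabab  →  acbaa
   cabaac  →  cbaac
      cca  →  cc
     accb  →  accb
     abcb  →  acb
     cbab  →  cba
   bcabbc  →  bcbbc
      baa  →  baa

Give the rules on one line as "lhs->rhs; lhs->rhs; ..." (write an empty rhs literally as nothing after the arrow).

ab->a; ca->c

  | acbabab => acbaab => acbaa
  | cabaac => cbaac
  | cca => cc
  | accb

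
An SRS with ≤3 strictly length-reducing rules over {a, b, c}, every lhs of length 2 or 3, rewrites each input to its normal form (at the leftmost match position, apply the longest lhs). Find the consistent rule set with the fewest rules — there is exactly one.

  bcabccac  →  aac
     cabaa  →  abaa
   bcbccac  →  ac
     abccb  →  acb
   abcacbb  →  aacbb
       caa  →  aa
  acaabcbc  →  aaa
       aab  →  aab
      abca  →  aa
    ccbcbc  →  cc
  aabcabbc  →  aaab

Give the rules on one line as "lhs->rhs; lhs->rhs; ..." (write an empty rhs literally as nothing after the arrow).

bc->; ca->a

  | bcabccac => abccac => acac => aac
  | cabaa => abaa
  | bcbccac => bccac => cac => ac
  | abccb => acb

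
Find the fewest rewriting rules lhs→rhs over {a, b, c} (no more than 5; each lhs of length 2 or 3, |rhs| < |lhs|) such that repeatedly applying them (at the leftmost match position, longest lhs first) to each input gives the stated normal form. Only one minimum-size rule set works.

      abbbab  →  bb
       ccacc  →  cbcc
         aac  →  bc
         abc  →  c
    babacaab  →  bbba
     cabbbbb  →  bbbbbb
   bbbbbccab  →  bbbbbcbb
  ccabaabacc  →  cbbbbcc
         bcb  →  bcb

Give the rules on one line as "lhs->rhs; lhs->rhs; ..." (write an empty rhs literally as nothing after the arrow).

aa->b; ab->a; ac->c; ca->b

  | abbbab => abbab => abab => aab => bb
  | ccacc => cbcc
  | aac => bc
  | abc => ac => c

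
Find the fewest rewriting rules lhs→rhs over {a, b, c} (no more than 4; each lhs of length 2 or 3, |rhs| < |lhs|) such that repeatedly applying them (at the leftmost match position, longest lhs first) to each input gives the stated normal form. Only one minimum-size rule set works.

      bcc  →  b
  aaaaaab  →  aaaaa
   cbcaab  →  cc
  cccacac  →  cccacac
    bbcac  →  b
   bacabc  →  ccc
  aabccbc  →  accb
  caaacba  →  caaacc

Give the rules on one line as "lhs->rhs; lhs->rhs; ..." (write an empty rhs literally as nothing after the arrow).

  | bcc => bc => b
  | aaaaaab => aaaaa
  | cbcaab => cbaab => ccab => cc
  | cccacac

ab->; ba->c; bc->b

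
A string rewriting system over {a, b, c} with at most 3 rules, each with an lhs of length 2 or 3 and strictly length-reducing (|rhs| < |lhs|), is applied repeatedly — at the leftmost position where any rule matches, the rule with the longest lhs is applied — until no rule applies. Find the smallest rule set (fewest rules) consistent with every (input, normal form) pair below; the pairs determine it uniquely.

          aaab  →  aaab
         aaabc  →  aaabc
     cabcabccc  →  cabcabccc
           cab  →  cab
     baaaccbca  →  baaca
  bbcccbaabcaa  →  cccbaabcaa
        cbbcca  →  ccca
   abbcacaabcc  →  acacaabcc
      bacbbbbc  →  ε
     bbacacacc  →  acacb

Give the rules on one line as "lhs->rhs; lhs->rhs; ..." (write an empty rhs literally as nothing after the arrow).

  | aaab
  | aaabc
  | cabcabccc
  | cab

acc->b; bb->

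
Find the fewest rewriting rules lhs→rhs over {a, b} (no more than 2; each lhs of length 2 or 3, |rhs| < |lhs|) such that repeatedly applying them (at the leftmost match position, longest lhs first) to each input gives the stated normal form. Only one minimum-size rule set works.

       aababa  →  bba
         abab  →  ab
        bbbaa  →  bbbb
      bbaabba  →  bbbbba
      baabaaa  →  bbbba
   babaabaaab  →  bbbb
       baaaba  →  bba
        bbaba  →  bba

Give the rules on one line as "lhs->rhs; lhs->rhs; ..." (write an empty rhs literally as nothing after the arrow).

  | aababa => bbaba => bba
  | abab => ab
  | bbbaa => bbbb
  | bbaabba => bbbbba

aa->b; bab->b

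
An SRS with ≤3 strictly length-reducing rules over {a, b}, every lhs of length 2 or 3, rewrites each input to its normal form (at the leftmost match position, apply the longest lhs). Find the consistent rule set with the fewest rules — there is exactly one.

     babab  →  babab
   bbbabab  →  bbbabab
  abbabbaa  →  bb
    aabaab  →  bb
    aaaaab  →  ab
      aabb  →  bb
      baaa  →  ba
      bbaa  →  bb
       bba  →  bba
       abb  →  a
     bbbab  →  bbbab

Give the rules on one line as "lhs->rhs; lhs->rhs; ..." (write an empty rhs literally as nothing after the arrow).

aa->; abb->a

  | babab
  | bbbabab
  | abbabbaa => aabbaa => bbaa => bb
  | aabaab => baab => bb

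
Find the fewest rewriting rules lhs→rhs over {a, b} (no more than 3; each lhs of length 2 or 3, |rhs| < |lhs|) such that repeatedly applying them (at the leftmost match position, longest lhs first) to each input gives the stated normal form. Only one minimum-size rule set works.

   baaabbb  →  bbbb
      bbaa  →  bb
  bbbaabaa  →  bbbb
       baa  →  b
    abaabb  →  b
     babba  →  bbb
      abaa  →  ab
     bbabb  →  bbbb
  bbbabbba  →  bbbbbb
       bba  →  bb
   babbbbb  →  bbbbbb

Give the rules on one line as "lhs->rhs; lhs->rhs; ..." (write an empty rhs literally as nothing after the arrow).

abb->; ba->b

  | baaabbb => baabbb => babbb => bbbb
  | bbaa => bba => bb
  | bbbaabaa => bbbabaa => bbbbaa => bbbba => bbbb
  | baa => ba => b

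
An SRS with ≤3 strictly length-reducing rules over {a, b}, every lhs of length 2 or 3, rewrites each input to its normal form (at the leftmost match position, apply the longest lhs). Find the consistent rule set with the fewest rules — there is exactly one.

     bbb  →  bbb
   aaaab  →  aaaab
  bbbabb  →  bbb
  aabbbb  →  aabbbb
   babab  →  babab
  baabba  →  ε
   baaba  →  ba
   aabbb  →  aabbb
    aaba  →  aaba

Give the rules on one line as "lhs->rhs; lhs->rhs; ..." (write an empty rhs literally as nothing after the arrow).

  | bbb
  | aaaab
  | bbbabb => bbb
  | aabbbb

baa->; bba->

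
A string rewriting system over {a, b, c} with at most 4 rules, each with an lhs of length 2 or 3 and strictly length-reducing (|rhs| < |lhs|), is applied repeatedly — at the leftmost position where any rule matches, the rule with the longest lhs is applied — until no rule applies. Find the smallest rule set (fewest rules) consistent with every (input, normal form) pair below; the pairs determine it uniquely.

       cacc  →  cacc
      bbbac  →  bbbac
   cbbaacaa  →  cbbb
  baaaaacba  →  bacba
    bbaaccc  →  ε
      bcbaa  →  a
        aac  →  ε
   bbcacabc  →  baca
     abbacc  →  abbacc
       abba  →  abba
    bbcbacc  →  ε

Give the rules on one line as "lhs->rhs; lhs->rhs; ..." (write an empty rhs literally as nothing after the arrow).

  | cacc
  | bbbac
  | cbbaacaa => cbbbcaa => cbbaa => cbbb
  | baaaaacba => baaacba => bacba

aa->b; aaa->a; bc->; bcb->a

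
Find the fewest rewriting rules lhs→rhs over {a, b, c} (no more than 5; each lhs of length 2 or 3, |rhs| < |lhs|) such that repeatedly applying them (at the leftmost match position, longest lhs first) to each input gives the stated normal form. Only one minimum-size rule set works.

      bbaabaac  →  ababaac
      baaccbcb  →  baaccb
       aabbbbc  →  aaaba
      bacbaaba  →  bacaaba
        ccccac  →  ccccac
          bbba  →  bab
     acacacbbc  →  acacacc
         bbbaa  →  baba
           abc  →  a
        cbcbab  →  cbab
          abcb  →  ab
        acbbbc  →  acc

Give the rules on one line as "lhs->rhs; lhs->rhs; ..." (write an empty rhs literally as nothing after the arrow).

acb->ac; bba->ab; bbc->aa; bc->

  | bbaabaac => ababaac
  | baaccbcb => baaccb
  | aabbbbc => aabbaa => aaaba
  | bacbaaba => bacaaba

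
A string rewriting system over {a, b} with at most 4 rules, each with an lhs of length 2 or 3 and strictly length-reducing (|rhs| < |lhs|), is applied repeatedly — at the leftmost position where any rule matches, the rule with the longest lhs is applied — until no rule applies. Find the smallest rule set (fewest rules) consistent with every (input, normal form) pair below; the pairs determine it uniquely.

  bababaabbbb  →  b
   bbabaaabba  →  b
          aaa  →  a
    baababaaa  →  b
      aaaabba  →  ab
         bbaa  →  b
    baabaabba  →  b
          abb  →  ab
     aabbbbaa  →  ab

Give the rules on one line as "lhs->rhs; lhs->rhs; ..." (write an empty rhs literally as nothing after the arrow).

  | bababaabbbb => bbabaabbbb => babaabbbb => bbaabbbb => baabbbb => babbbb => bbbbb => bbbb => bbb => bb => b
  | bbabaaabba => babaaabba => bbaaabba => baaabba => baabba => babba => bbba => bba => ba => b
  | aaa => aa => a
  | baababaaa => bababaaa => bbabaaa => babaaa => bbaaa => baaa => baa => ba => b

aa->a; ba->b; bb->b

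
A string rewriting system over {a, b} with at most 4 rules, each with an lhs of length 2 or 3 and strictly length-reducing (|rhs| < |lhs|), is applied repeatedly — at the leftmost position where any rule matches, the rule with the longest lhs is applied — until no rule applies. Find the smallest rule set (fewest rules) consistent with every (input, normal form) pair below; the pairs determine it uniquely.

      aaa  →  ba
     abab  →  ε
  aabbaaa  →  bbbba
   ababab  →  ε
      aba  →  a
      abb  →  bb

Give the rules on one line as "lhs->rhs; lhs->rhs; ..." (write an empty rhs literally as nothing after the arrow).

aa->b; ab->; abb->bb

  | aaa => ba
  | abab => ab => ε
  | aabbaaa => bbbaaa => bbbba
  | ababab => abab => ab => ε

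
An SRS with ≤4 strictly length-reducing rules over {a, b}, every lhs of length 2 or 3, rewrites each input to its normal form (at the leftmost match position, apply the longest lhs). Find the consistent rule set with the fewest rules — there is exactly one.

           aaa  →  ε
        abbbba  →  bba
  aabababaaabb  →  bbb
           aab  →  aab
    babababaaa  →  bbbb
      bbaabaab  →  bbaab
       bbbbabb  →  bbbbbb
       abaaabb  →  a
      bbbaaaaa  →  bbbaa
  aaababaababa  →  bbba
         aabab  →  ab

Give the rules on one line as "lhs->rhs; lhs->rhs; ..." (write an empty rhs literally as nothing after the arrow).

  | aaa => ε
  | abbbba => bba
  | aabababaaabb => ababaaabb => baaabb => bbb
  | aab

aaa->; aba->; abb->; bab->bb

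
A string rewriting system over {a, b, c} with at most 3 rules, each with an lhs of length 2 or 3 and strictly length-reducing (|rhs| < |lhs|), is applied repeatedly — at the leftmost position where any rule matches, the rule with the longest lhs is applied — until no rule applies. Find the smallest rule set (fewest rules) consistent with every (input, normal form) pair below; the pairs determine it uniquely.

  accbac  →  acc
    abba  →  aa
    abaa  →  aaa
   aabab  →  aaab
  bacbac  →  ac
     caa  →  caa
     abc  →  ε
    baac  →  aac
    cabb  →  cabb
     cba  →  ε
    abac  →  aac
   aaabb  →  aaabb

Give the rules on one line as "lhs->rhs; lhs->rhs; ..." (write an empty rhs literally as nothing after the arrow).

  | accbac => acc
  | abba => aba => aa
  | abaa => aaa
  | aabab => aaab

abc->; ba->a; cba->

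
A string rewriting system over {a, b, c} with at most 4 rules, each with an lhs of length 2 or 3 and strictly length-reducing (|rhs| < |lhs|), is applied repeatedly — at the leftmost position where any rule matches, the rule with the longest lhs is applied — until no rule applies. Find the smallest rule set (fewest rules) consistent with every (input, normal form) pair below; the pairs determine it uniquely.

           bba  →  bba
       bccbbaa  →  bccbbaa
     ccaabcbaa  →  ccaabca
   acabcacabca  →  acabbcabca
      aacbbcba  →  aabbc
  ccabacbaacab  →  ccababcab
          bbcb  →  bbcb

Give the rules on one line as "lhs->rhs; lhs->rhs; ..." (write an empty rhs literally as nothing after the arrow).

aac->aa; cac->bc; cba->c

  | bba
  | bccbbaa
  | ccaabcbaa => ccaabca
  | acabcacabca => acabbcabca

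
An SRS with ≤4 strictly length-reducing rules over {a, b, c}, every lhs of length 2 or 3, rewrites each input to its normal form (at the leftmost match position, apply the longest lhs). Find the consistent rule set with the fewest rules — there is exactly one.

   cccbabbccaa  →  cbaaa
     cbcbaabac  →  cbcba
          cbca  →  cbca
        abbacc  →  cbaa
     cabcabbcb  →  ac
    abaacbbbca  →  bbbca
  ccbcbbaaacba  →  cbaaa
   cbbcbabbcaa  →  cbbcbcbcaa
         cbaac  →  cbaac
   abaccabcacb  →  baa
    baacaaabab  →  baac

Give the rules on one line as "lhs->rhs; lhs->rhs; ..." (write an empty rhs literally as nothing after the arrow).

  | cccbabbccaa => acbabbccaa => abbccaa => cbccaa => cbaaa
  | cbcbaabac => cbcbabc => cbcbcc => cbcba
  | cbca
  | abbacc => cbacc => cbaa

ab->c; aba->b; acb->; cc->a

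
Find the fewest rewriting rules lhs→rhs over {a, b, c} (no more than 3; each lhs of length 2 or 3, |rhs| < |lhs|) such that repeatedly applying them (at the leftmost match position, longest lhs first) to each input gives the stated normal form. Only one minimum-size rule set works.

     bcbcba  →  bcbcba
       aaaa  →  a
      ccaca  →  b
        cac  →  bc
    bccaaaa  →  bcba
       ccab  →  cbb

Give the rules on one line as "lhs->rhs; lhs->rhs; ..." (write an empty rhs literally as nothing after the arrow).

aa->a; bca->a; ca->b

  | bcbcba
  | aaaa => aaa => aa => a
  | ccaca => cbca => ca => b
  | cac => bc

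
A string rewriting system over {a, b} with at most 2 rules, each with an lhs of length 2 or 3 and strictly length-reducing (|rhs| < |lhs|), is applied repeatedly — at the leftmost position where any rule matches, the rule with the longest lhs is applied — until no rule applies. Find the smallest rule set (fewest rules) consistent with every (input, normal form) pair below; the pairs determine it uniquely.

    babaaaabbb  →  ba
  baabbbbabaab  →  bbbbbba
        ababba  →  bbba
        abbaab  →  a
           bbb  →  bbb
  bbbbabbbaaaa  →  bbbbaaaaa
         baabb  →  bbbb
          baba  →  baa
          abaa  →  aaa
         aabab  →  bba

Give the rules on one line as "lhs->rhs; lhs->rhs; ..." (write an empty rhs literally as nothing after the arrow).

aab->bb; ab->a

  | babaaaabbb => baaaaabbb => baaabbbb => babbbbb => babbbb => babbb => babb => bab => ba
  | baabbbbabaab => bbbbbbabaab => bbbbbbaaab => bbbbbbabb => bbbbbbab => bbbbbba
  | ababba => aabba => bbba
  | abbaab => abaab => aaab => abb => ab => a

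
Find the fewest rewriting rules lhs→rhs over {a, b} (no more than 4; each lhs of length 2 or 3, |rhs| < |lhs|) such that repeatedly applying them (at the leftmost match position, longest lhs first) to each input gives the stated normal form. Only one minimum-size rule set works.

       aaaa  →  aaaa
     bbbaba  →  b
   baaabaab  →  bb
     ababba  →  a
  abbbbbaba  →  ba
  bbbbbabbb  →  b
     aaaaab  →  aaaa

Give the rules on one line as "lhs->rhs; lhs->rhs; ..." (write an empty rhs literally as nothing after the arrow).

ab->; aba->b; bab->b; bbb->

  | aaaa
  | bbbaba => aba => b
  | baaabaab => baabab => babb => bb
  | ababba => bbba => a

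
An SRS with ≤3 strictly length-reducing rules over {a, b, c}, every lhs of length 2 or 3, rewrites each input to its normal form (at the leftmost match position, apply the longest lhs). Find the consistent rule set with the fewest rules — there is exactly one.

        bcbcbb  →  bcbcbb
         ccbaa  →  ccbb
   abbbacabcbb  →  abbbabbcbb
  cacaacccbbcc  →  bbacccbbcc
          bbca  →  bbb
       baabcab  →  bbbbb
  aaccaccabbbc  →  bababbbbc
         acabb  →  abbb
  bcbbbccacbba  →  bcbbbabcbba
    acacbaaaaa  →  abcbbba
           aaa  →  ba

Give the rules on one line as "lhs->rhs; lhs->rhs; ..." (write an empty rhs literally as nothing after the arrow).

aa->b; ca->b; cca->ab

  | bcbcbb
  | ccbaa => ccbb
  | abbbacabcbb => abbbabbcbb
  | cacaacccbbcc => bcaacccbbcc => bbacccbbcc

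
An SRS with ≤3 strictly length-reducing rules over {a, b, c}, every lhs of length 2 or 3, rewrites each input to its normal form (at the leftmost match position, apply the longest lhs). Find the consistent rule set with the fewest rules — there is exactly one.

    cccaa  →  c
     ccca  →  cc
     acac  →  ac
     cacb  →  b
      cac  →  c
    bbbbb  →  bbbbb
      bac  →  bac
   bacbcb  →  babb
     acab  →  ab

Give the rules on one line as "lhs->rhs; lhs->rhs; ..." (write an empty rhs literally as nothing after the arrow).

ca->; cb->b

  | cccaa => cca => c
  | ccca => cc
  | acac => ac
  | cacb => cb => b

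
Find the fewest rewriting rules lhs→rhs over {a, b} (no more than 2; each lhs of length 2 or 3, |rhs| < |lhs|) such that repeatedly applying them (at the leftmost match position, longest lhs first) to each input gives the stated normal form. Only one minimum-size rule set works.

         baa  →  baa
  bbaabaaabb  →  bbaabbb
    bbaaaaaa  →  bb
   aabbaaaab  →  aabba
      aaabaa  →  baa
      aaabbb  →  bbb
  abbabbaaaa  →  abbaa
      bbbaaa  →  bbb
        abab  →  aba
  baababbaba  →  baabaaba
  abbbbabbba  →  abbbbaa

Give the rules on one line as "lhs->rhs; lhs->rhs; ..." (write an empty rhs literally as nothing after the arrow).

  | baa
  | bbaabaaabb => bbaabbb
  | bbaaaaaa => bbaaa => bb
  | aabbaaaab => aabbab => aabba

aaa->; bab->ba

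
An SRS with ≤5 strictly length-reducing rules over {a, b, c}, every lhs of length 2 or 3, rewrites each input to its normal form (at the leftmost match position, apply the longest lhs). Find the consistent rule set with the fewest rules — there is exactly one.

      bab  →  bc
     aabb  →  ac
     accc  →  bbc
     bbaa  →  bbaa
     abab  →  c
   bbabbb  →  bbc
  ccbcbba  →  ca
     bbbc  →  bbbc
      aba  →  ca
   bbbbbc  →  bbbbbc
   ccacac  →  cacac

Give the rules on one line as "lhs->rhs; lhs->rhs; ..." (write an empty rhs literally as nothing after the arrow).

  | bab => bc
  | aabb => acb => ac
  | accc => bbc
  | bbaa

ab->c; acc->bb; cb->c; cc->c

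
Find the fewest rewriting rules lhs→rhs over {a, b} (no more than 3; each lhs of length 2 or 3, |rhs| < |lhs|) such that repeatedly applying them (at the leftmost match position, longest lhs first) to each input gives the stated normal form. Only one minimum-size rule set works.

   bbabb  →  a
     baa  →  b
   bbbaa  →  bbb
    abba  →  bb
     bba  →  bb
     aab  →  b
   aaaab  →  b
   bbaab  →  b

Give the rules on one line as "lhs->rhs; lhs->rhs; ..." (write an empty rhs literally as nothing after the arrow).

  | bbabb => bab => a
  | baa => ba => b
  | bbbaa => bbba => bbb
  | abba => bba => bb

ab->b; ba->b; bab->a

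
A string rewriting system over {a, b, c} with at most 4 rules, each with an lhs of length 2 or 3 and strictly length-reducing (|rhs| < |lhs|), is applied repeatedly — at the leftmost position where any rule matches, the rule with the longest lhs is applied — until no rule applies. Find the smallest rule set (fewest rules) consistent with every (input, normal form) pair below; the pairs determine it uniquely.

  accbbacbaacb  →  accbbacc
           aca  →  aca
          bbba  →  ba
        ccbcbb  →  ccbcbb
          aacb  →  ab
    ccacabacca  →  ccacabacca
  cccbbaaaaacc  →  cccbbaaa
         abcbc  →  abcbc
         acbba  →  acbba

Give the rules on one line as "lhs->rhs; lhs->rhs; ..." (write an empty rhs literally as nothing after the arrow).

aac->a; bab->c; bbb->b

  | accbbacbaacb => accbbacbab => accbbacc
  | aca
  | bbba => ba
  | ccbcbb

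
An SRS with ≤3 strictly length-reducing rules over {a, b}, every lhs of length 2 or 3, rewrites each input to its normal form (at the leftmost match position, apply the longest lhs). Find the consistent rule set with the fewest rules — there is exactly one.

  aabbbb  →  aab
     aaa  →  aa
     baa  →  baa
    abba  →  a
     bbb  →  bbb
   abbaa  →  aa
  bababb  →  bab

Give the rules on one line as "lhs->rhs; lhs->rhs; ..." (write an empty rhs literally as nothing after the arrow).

  | aabbbb => aabbb => aabb => aab
  | aaa => aa
  | baa
  | abba => aba => a

aaa->aa; aba->a; abb->ab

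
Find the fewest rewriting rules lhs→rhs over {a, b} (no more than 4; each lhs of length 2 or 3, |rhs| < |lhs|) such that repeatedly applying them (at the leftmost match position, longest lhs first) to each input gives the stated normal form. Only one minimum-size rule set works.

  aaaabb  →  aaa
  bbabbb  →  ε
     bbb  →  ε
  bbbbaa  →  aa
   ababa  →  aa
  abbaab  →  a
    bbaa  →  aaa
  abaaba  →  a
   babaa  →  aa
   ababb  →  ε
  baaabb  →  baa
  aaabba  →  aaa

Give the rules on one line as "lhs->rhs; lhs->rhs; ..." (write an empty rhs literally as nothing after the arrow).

ab->; aba->b; abb->; bb->a

  | aaaabb => aaa
  | bbabbb => aabbb => ab => ε
  | bbb => ab => ε
  | bbbbaa => abbaa => aa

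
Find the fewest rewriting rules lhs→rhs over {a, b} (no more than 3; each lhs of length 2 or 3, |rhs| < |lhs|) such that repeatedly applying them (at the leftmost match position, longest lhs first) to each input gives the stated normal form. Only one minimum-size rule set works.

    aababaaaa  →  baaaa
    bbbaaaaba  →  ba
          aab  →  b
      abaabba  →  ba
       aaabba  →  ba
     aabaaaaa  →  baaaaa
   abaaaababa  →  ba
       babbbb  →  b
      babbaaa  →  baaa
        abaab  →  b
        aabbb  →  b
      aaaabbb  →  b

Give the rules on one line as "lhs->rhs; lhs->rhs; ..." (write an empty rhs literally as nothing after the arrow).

  | aababaaaa => ababaaaa => babaaaa => bbaaaa => baaaa
  | bbbaaaaba => bbaaaaba => baaaaba => baaaba => baaba => baba => bba => ba
  | aab => ab => b
  | abaabba => baabba => babba => bbba => bba => ba

ab->b; bb->b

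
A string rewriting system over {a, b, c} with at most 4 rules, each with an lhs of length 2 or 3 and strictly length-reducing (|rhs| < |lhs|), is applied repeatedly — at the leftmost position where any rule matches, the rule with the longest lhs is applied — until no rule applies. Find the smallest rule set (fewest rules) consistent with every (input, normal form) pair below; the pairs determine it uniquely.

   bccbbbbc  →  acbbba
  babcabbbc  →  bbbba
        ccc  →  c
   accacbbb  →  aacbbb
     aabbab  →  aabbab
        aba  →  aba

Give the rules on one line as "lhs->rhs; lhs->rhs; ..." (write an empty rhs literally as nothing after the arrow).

  | bccbbbbc => acbbbbc => acbbba
  | babcabbbc => baaabbbc => bbbbbc => bbbba
  | ccc => c
  | accacbbb => aacbbb

aaa->b; bc->a; cc->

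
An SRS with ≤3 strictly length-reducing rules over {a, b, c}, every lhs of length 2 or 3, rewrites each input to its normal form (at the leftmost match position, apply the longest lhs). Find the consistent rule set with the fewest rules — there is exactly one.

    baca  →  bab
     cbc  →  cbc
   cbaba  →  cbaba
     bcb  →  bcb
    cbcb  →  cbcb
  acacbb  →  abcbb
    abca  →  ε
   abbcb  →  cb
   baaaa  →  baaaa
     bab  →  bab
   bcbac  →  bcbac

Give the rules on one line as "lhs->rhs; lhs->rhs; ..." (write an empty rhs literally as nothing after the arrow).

  | baca => bab
  | cbc
  | cbaba
  | bcb

abb->; ca->b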